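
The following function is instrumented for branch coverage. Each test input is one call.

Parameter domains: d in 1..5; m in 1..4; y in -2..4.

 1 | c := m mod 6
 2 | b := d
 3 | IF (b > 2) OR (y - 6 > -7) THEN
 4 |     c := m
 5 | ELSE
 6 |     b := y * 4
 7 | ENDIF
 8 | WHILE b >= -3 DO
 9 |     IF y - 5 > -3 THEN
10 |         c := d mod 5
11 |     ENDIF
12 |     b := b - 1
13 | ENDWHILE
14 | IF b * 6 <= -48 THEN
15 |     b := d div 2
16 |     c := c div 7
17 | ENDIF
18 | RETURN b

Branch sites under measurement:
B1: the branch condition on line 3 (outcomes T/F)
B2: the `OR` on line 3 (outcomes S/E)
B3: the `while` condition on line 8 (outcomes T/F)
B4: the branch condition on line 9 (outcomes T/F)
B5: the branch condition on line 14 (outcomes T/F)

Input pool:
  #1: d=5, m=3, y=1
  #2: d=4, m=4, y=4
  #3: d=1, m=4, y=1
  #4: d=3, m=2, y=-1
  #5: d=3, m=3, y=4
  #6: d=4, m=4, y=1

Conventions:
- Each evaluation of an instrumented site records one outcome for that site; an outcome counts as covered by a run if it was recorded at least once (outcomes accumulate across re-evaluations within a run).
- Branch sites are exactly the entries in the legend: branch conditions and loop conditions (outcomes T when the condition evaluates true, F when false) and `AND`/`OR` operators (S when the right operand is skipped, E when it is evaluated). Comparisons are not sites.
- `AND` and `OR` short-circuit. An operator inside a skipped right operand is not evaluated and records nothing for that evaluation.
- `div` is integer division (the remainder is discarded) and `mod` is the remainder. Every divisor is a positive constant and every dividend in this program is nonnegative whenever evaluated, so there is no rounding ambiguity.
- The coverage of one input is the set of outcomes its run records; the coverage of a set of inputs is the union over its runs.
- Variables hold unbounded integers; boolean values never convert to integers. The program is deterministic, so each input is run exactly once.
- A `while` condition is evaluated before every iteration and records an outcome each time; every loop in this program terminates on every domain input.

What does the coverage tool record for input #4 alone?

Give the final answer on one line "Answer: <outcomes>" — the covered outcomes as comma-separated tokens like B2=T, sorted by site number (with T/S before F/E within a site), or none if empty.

Tracing the run of input #4 (d=3, m=2, y=-1):
  B2->S, B1->T, B3->T, B4->F, B3->T, B4->F, B3->T, B4->F, B3->T, B4->F
  B3->T, B4->F, B3->T, B4->F, B3->T, B4->F, B3->F, B5->F
as a set, this run covers: B1=T, B2=S, B3=T, B3=F, B4=F, B5=F

Answer: B1=T, B2=S, B3=T, B3=F, B4=F, B5=F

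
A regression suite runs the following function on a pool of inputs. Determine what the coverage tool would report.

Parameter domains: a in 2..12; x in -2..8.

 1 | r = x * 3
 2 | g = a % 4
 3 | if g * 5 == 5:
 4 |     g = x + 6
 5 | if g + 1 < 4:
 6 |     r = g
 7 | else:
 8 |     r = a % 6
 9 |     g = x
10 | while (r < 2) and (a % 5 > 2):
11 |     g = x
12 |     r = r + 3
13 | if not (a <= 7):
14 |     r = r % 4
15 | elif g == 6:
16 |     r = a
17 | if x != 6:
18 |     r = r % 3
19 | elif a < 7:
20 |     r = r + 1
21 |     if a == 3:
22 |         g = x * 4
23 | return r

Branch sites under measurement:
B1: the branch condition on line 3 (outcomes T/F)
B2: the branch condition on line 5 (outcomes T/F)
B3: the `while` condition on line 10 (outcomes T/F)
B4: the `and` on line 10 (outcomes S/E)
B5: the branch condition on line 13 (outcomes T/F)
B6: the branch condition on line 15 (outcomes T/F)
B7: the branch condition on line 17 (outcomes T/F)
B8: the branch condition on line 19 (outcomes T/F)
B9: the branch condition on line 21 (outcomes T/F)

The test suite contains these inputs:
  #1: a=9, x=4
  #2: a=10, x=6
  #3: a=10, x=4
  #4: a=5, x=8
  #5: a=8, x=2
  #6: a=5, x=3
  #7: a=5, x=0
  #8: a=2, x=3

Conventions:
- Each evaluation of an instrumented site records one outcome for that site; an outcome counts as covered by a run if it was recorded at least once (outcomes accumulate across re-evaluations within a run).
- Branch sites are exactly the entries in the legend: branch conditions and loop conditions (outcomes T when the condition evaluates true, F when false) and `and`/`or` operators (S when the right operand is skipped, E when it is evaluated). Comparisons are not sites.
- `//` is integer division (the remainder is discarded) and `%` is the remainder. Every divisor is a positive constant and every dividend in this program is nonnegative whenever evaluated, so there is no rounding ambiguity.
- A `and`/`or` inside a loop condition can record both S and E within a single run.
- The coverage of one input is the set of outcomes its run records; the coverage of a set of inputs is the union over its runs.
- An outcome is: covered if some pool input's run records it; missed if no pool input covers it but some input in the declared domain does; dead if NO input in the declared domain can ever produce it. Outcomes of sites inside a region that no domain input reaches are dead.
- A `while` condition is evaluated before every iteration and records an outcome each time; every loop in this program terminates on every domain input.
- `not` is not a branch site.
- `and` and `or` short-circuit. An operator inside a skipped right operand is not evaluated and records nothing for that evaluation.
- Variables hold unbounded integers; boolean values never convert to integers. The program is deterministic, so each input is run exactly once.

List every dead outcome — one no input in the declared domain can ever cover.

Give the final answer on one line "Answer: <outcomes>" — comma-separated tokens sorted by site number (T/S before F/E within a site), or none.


running all 121 domain inputs and tallying outcomes:
  reachable outcomes have witnesses, e.g. B1=T (e.g. a=5, x=-2), B1=F (e.g. a=2, x=-2), B2=T (e.g. a=2, x=-2), B2=F (e.g. a=3, x=-2)
Answer: none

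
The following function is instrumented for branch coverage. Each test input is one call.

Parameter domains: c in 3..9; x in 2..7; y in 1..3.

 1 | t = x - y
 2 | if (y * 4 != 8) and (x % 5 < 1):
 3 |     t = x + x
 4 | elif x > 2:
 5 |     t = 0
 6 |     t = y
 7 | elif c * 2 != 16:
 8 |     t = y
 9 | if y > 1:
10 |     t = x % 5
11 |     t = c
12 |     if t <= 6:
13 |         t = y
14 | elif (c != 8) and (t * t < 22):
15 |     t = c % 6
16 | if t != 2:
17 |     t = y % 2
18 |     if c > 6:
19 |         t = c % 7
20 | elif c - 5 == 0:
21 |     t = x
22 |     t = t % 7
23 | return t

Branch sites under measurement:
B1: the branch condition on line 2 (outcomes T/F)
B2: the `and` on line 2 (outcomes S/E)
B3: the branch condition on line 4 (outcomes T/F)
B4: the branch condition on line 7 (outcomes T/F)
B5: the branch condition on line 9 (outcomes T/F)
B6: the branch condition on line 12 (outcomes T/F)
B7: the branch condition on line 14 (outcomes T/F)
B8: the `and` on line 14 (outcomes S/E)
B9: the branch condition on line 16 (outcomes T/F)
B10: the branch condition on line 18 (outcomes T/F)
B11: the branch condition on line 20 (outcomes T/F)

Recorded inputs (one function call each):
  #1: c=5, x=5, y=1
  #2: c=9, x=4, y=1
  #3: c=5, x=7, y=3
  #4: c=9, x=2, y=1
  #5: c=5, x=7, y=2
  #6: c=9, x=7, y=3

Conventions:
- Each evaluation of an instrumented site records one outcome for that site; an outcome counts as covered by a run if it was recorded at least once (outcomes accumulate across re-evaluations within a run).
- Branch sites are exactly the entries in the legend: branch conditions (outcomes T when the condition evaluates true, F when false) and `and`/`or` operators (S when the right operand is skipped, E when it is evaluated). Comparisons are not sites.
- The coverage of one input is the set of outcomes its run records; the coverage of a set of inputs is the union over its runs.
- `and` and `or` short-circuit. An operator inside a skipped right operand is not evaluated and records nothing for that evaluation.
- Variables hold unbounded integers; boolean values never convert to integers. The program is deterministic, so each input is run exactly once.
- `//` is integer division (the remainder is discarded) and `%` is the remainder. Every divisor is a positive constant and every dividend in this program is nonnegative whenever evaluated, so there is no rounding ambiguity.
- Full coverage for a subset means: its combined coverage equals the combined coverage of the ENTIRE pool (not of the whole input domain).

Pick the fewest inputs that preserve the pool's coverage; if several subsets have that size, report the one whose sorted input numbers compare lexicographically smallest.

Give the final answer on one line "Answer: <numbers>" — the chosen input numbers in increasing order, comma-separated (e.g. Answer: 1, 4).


test 1 (c=5, x=5, y=1) fires B2->E, B1->T, B5->F, B8->E, B7->F, B9->T, B10->F; hits B1=T, B2=E, B5=F, B7=F, B8=E, B9=T, B10=F
test 2 (c=9, x=4, y=1) fires B2->E, B1->F, B3->T, B5->F, B8->E, B7->T, B9->T, B10->T; hits B1=F, B2=E, B3=T, B5=F, B7=T, B8=E, B9=T, B10=T
test 3 (c=5, x=7, y=3) fires B2->E, B1->F, B3->T, B5->T, B6->T, B9->T, B10->F; hits B1=F, B2=E, B3=T, B5=T, B6=T, B9=T, B10=F
test 4 (c=9, x=2, y=1) fires B2->E, B1->F, B3->F, B4->T, B5->F, B8->E, B7->T, B9->T, B10->T; hits B1=F, B2=E, B3=F, B4=T, B5=F, B7=T, B8=E, B9=T, B10=T
test 5 (c=5, x=7, y=2) fires B2->S, B1->F, B3->T, B5->T, B6->T, B9->F, B11->T; hits B1=F, B2=S, B3=T, B5=T, B6=T, B9=F, B11=T
test 6 (c=9, x=7, y=3) fires B2->E, B1->F, B3->T, B5->T, B6->F, B9->T, B10->T; hits B1=F, B2=E, B3=T, B5=T, B6=F, B9=T, B10=T
pool-wide coverage (19 outcomes): B1=T, B1=F, B2=S, B2=E, B3=T, B3=F, B4=T, B5=T, B5=F, B6=T, B6=F, B7=T, B7=F, B8=E, B9=T, B9=F, B10=T, B10=F, B11=T
checked all size-1 subsets: none covers 19 outcomes (max 9/19)
checked all size-2 subsets: none covers 19 outcomes (max 15/19)
checked all size-3 subsets: none covers 19 outcomes (max 18/19)
the canonical winner is {1, 4, 5, 6}: size 4, full 19-outcome coverage, earliest index list among size-4 covers
Answer: 1, 4, 5, 6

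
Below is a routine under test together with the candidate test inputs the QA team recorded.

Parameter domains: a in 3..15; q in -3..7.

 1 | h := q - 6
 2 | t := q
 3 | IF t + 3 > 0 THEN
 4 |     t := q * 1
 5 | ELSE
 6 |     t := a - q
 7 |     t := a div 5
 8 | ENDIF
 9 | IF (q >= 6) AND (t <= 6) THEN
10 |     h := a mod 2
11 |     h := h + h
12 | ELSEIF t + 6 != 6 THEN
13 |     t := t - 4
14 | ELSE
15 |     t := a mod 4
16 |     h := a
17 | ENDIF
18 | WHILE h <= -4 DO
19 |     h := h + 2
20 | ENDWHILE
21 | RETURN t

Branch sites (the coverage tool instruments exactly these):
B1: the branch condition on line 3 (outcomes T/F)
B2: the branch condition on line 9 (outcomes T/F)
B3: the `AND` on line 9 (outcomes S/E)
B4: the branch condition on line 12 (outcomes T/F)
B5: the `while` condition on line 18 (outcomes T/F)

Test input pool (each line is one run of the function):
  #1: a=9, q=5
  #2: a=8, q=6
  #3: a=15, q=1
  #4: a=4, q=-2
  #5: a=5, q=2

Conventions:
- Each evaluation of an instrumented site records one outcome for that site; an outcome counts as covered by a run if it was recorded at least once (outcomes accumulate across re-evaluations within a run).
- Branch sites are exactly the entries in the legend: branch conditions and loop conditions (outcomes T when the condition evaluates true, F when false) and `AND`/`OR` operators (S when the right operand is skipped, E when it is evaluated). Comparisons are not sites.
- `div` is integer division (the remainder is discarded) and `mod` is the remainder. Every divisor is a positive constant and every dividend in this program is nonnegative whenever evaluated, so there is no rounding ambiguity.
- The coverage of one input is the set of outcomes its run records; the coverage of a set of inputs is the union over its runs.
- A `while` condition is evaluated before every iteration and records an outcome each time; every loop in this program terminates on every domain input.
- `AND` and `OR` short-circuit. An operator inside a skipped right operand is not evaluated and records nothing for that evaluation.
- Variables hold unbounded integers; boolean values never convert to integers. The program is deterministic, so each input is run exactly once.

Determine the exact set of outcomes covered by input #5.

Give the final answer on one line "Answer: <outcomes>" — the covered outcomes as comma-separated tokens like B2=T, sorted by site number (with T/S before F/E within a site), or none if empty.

Event log for input #5 (a=5, q=2):
  B1->T, B3->S, B2->F, B4->T, B5->T, B5->F
distinct outcomes covered: B1=T, B2=F, B3=S, B4=T, B5=T, B5=F

Answer: B1=T, B2=F, B3=S, B4=T, B5=T, B5=F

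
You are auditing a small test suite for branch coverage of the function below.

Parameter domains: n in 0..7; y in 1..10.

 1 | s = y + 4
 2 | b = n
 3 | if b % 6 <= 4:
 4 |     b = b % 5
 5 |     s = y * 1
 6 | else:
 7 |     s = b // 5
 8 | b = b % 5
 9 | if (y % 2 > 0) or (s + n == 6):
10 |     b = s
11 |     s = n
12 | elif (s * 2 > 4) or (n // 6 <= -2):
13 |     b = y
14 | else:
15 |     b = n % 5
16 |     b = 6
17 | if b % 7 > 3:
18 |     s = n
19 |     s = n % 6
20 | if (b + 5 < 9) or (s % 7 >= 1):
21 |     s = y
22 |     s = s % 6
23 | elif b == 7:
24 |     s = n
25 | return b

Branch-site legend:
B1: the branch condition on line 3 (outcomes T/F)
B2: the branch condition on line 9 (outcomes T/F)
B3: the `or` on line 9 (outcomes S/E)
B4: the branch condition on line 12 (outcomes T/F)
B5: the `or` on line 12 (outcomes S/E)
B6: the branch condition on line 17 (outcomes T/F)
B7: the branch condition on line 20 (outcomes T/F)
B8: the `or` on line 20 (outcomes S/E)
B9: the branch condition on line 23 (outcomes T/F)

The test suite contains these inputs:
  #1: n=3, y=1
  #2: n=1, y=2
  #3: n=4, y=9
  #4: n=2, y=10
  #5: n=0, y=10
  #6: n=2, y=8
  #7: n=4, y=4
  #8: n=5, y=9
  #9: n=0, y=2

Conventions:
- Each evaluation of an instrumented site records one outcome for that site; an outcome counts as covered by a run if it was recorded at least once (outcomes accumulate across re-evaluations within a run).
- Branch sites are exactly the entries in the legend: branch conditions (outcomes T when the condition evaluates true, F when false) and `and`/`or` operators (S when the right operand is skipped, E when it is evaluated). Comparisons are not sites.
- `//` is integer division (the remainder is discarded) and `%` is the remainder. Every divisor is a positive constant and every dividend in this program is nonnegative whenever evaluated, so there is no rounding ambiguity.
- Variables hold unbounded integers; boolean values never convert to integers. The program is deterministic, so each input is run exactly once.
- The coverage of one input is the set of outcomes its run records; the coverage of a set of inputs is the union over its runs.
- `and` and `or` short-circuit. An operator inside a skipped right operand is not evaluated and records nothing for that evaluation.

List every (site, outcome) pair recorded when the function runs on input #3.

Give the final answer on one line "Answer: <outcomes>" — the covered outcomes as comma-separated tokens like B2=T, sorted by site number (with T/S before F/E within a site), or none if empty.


Event log for input #3 (n=4, y=9):
  B1->T, B3->S, B2->T, B6->F, B8->E, B7->T
as a set, this run covers: B1=T, B2=T, B3=S, B6=F, B7=T, B8=E
Answer: B1=T, B2=T, B3=S, B6=F, B7=T, B8=E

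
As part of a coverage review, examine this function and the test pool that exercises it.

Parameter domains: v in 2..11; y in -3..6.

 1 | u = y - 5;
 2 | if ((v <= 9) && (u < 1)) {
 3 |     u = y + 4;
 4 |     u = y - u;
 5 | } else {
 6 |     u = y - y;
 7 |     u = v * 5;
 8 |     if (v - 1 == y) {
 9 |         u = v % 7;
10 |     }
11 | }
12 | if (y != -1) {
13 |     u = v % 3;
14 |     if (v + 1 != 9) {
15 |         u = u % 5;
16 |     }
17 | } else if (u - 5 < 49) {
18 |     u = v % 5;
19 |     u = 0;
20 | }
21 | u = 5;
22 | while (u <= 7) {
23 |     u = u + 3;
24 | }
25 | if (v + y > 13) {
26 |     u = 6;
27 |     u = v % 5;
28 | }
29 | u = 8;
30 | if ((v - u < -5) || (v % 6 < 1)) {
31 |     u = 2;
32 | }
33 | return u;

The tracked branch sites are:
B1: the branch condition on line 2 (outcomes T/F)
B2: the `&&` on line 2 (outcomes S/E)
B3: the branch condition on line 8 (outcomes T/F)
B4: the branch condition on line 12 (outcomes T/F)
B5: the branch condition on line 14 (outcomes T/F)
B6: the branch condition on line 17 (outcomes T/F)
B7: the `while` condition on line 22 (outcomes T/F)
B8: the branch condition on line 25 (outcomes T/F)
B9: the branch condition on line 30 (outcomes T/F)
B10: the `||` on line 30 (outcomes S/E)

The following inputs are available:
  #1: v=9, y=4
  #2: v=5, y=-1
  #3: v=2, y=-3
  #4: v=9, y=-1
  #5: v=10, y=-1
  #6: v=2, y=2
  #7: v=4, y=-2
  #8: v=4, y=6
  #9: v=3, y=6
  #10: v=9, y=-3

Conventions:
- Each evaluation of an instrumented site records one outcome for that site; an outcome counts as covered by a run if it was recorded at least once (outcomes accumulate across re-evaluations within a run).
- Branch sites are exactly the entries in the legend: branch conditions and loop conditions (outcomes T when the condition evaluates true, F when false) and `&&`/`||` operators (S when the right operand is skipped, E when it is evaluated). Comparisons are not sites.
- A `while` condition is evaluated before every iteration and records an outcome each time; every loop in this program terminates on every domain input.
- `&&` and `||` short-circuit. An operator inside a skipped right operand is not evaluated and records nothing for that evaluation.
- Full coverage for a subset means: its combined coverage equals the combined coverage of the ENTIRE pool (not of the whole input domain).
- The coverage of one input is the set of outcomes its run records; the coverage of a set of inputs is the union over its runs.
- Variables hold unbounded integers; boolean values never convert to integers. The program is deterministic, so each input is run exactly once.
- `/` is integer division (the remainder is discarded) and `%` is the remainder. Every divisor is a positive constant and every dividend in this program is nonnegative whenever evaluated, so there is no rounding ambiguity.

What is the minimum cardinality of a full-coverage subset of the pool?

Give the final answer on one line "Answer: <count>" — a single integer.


test 1 (v=9, y=4) fires B2->E, B1->T, B4->T, B5->T, B7->T, B7->F, B8->F, B10->E, B9->F; hits B1=T, B2=E, B4=T, B5=T, B7=T, B7=F, B8=F, B9=F, B10=E
test 2 (v=5, y=-1) fires B2->E, B1->T, B4->F, B6->T, B7->T, B7->F, B8->F, B10->E, B9->F; hits B1=T, B2=E, B4=F, B6=T, B7=T, B7=F, B8=F, B9=F, B10=E
test 3 (v=2, y=-3) fires B2->E, B1->T, B4->T, B5->T, B7->T, B7->F, B8->F, B10->S, B9->T; hits B1=T, B2=E, B4=T, B5=T, B7=T, B7=F, B8=F, B9=T, B10=S
test 4 (v=9, y=-1) fires B2->E, B1->T, B4->F, B6->T, B7->T, B7->F, B8->F, B10->E, B9->F; hits B1=T, B2=E, B4=F, B6=T, B7=T, B7=F, B8=F, B9=F, B10=E
test 5 (v=10, y=-1) fires B2->S, B1->F, B3->F, B4->F, B6->T, B7->T, B7->F, B8->F, B10->E, B9->F; hits B1=F, B2=S, B3=F, B4=F, B6=T, B7=T, B7=F, B8=F, B9=F, B10=E
test 6 (v=2, y=2) fires B2->E, B1->T, B4->T, B5->T, B7->T, B7->F, B8->F, B10->S, B9->T; hits B1=T, B2=E, B4=T, B5=T, B7=T, B7=F, B8=F, B9=T, B10=S
test 7 (v=4, y=-2) fires B2->E, B1->T, B4->T, B5->T, B7->T, B7->F, B8->F, B10->E, B9->F; hits B1=T, B2=E, B4=T, B5=T, B7=T, B7=F, B8=F, B9=F, B10=E
test 8 (v=4, y=6) fires B2->E, B1->F, B3->F, B4->T, B5->T, B7->T, B7->F, B8->F, B10->E, B9->F; hits B1=F, B2=E, B3=F, B4=T, B5=T, B7=T, B7=F, B8=F, B9=F, B10=E
test 9 (v=3, y=6) fires B2->E, B1->F, B3->F, B4->T, B5->T, B7->T, B7->F, B8->F, B10->E, B9->F; hits B1=F, B2=E, B3=F, B4=T, B5=T, B7=T, B7=F, B8=F, B9=F, B10=E
test 10 (v=9, y=-3) fires B2->E, B1->T, B4->T, B5->T, B7->T, B7->F, B8->F, B10->E, B9->F; hits B1=T, B2=E, B4=T, B5=T, B7=T, B7=F, B8=F, B9=F, B10=E
together the pool reaches 16 outcomes: B1=T, B1=F, B2=S, B2=E, B3=F, B4=T, B4=F, B5=T, B6=T, B7=T, B7=F, B8=F, B9=T, B9=F, B10=S, B10=E
checked all size-1 subsets: none covers 16 outcomes (max 10/16)
inputs {3, 5} (size 2) cover everything; no size-2 subset with a lexicographically smaller index list covers all 16
Answer: 2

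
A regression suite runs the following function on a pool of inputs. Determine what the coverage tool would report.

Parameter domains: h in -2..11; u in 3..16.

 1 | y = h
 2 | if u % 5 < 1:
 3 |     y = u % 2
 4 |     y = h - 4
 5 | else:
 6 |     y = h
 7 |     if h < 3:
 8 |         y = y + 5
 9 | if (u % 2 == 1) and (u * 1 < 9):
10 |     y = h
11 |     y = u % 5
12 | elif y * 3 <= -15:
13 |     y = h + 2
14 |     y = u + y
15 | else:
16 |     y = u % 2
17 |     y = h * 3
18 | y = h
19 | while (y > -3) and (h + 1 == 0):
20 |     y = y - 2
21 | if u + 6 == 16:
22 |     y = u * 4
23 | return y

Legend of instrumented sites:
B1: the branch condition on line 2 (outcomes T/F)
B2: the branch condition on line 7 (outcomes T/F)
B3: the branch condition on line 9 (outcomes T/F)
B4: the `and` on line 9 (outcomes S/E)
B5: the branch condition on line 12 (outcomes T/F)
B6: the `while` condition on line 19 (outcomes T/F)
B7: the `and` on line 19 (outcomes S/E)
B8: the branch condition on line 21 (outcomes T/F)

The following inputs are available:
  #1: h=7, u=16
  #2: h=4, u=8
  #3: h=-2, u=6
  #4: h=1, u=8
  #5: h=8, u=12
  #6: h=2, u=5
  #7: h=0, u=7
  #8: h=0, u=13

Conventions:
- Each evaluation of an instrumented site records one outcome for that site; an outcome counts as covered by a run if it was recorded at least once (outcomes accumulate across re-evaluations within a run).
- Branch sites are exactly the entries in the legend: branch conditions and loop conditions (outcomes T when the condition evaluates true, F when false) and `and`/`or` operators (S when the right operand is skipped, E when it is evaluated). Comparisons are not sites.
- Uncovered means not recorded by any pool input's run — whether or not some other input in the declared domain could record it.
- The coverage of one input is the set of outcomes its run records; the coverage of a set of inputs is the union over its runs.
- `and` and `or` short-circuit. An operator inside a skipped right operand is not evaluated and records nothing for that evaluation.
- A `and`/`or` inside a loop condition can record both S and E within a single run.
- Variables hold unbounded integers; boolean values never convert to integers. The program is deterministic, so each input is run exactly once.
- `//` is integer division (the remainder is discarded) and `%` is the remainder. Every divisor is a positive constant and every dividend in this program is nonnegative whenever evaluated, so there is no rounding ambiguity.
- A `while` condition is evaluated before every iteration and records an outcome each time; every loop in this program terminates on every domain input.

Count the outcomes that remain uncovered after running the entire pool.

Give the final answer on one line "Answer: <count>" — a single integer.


#1 (h=7, u=16) -> B1->F, B2->F, B4->S, B3->F, B5->F, B7->E, B6->F, B8->F; covered: B1=F, B2=F, B3=F, B4=S, B5=F, B6=F, B7=E, B8=F
#2 (h=4, u=8) -> B1->F, B2->F, B4->S, B3->F, B5->F, B7->E, B6->F, B8->F; covered: B1=F, B2=F, B3=F, B4=S, B5=F, B6=F, B7=E, B8=F
#3 (h=-2, u=6) -> B1->F, B2->T, B4->S, B3->F, B5->F, B7->E, B6->F, B8->F; covered: B1=F, B2=T, B3=F, B4=S, B5=F, B6=F, B7=E, B8=F
#4 (h=1, u=8) -> B1->F, B2->T, B4->S, B3->F, B5->F, B7->E, B6->F, B8->F; covered: B1=F, B2=T, B3=F, B4=S, B5=F, B6=F, B7=E, B8=F
#5 (h=8, u=12) -> B1->F, B2->F, B4->S, B3->F, B5->F, B7->E, B6->F, B8->F; covered: B1=F, B2=F, B3=F, B4=S, B5=F, B6=F, B7=E, B8=F
#6 (h=2, u=5) -> B1->T, B4->E, B3->T, B7->E, B6->F, B8->F; covered: B1=T, B3=T, B4=E, B6=F, B7=E, B8=F
#7 (h=0, u=7) -> B1->F, B2->T, B4->E, B3->T, B7->E, B6->F, B8->F; covered: B1=F, B2=T, B3=T, B4=E, B6=F, B7=E, B8=F
#8 (h=0, u=13) -> B1->F, B2->T, B4->E, B3->F, B5->F, B7->E, B6->F, B8->F; covered: B1=F, B2=T, B3=F, B4=E, B5=F, B6=F, B7=E, B8=F
union over the pool: B1=T, B1=F, B2=T, B2=F, B3=T, B3=F, B4=S, B4=E, B5=F, B6=F, B7=E, B8=F
uncovered (4 of 16): B5=T, B6=T, B7=S, B8=T
Answer: 4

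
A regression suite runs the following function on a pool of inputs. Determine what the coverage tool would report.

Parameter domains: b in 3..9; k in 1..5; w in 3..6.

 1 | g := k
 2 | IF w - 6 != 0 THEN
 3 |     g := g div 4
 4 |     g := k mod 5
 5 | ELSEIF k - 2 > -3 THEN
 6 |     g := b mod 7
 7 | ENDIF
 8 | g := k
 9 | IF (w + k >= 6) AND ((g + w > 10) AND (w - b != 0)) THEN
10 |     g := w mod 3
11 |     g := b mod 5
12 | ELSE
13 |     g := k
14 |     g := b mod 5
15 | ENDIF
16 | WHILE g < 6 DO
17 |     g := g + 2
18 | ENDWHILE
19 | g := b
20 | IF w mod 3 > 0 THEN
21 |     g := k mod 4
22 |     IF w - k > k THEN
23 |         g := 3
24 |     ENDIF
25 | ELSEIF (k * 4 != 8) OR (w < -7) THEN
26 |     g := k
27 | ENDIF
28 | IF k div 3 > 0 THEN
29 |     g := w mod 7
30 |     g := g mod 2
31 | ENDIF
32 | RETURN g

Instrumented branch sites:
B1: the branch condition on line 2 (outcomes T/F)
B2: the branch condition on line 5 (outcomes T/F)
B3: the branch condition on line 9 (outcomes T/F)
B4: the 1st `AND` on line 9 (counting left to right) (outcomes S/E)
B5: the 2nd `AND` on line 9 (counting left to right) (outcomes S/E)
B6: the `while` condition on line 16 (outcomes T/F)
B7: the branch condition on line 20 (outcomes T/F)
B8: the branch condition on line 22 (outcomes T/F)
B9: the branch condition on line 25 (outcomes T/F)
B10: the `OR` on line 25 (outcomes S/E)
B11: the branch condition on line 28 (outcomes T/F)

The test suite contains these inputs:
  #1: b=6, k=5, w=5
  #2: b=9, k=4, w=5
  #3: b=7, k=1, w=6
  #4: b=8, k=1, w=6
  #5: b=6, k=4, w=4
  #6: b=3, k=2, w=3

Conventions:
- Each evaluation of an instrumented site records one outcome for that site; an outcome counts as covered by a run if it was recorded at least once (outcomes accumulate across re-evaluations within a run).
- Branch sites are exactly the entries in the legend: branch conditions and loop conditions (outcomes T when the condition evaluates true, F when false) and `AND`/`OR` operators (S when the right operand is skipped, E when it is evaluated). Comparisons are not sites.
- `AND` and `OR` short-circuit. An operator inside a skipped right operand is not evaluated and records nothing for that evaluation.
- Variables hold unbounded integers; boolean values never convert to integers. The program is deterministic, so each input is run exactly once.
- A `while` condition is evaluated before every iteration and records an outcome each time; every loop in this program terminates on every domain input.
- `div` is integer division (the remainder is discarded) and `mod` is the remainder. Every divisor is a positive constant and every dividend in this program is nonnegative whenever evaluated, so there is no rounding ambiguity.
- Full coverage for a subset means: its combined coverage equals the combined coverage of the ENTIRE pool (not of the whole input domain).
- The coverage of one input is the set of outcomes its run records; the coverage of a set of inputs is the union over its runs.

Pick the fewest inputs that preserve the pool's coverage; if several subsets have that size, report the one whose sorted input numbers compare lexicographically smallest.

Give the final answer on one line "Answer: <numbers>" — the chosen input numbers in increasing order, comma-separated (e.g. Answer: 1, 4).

test 1 (b=6, k=5, w=5) fires B1->T, B4->E, B5->S, B3->F, B6->T, B6->T, B6->T, B6->F, B7->T, B8->F, B11->T; hits B1=T, B3=F, B4=E, B5=S, B6=T, B6=F, B7=T, B8=F, B11=T
test 2 (b=9, k=4, w=5) fires B1->T, B4->E, B5->S, B3->F, B6->T, B6->F, B7->T, B8->F, B11->T; hits B1=T, B3=F, B4=E, B5=S, B6=T, B6=F, B7=T, B8=F, B11=T
test 3 (b=7, k=1, w=6) fires B1->F, B2->T, B4->E, B5->S, B3->F, B6->T, B6->T, B6->F, B7->F, B10->S, B9->T, B11->F; hits B1=F, B2=T, B3=F, B4=E, B5=S, B6=T, B6=F, B7=F, B9=T, B10=S, B11=F
test 4 (b=8, k=1, w=6) fires B1->F, B2->T, B4->E, B5->S, B3->F, B6->T, B6->T, B6->F, B7->F, B10->S, B9->T, B11->F; hits B1=F, B2=T, B3=F, B4=E, B5=S, B6=T, B6=F, B7=F, B9=T, B10=S, B11=F
test 5 (b=6, k=4, w=4) fires B1->T, B4->E, B5->S, B3->F, B6->T, B6->T, B6->T, B6->F, B7->T, B8->F, B11->T; hits B1=T, B3=F, B4=E, B5=S, B6=T, B6=F, B7=T, B8=F, B11=T
test 6 (b=3, k=2, w=3) fires B1->T, B4->S, B3->F, B6->T, B6->T, B6->F, B7->F, B10->E, B9->F, B11->F; hits B1=T, B3=F, B4=S, B6=T, B6=F, B7=F, B9=F, B10=E, B11=F
together the pool reaches 18 outcomes: B1=T, B1=F, B2=T, B3=F, B4=S, B4=E, B5=S, B6=T, B6=F, B7=T, B7=F, B8=F, B9=T, B9=F, B10=S, B10=E, B11=T, B11=F
size 1 is not enough: best union over all size-1 subsets is 11/18
size 2 is not enough: best union over all size-2 subsets is 15/18
inputs {1, 3, 6} (size 3) cover everything; no size-3 subset with a lexicographically smaller index list covers all 18

Answer: 1, 3, 6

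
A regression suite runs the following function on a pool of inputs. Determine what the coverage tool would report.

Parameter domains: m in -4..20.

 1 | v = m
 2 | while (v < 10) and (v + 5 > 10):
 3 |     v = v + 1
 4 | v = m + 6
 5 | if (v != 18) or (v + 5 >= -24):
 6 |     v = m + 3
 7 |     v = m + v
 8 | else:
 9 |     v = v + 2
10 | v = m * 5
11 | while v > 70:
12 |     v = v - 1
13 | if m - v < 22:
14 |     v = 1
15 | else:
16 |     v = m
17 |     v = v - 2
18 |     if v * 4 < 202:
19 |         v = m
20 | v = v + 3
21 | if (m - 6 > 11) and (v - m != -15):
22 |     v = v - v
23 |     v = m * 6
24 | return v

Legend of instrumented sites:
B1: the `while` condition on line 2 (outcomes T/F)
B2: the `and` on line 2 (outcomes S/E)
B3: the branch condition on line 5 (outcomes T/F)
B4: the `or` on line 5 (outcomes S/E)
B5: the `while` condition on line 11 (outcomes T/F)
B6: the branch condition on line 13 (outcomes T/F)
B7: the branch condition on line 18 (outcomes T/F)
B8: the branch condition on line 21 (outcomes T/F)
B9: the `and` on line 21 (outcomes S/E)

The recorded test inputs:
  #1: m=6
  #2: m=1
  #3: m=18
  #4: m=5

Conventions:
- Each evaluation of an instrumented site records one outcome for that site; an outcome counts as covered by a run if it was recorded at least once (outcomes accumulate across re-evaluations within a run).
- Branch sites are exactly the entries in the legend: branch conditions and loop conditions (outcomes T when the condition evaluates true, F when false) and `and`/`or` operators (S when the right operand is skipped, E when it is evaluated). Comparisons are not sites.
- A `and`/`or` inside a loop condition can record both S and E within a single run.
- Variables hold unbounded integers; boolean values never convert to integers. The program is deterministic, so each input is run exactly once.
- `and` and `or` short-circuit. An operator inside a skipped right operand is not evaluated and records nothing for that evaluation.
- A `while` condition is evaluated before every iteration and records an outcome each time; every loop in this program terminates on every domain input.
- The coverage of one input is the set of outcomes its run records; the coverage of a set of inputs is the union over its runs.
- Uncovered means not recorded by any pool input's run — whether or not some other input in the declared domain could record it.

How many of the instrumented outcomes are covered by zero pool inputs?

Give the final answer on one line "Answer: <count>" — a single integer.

input #1, m=6: outcomes B1=T, B1=F, B2=S, B2=E, B3=T, B4=S, B5=F, B6=T, B8=F, B9=S
input #2, m=1: outcomes B1=F, B2=E, B3=T, B4=S, B5=F, B6=T, B8=F, B9=S
input #3, m=18: outcomes B1=F, B2=S, B3=T, B4=S, B5=T, B5=F, B6=T, B8=T, B9=E
input #4, m=5: outcomes B1=F, B2=E, B3=T, B4=S, B5=F, B6=T, B8=F, B9=S
union over the pool: B1=T, B1=F, B2=S, B2=E, B3=T, B4=S, B5=T, B5=F, B6=T, B8=T, B8=F, B9=S, B9=E
uncovered (5 of 18): B3=F, B4=E, B6=F, B7=T, B7=F

Answer: 5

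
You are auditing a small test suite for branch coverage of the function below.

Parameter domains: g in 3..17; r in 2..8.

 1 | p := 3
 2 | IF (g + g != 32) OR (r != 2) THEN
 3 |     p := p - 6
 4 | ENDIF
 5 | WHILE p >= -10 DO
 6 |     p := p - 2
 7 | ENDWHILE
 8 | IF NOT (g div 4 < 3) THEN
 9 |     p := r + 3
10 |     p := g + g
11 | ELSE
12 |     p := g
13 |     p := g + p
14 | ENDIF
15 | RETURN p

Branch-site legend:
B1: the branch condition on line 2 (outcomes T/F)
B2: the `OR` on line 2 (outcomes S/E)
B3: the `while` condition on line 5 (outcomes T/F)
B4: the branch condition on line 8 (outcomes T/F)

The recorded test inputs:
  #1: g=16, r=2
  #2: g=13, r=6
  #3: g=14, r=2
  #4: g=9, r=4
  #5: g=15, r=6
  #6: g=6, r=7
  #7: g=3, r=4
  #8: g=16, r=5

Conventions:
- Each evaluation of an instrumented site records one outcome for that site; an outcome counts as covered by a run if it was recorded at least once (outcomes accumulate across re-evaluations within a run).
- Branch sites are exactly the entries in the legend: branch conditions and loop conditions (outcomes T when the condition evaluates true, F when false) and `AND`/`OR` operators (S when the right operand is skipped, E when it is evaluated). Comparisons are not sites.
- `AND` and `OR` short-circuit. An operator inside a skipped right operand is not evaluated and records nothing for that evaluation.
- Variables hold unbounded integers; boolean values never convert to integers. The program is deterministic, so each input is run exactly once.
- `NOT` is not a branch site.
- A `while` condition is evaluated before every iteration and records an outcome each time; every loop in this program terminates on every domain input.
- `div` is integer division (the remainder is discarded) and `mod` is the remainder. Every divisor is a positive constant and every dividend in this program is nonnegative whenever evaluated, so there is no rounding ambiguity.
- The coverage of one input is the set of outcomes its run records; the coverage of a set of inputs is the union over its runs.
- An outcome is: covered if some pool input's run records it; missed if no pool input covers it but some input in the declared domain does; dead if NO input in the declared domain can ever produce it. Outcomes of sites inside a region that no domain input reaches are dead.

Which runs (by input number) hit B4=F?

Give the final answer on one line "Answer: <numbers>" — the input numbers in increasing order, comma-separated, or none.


input #1 (g=16, r=2): does not produce B4=F
input #2 (g=13, r=6): does not produce B4=F
input #3 (g=14, r=2): does not produce B4=F
input #4 (g=9, r=4): produces B4=F
input #5 (g=15, r=6): does not produce B4=F
input #6 (g=6, r=7): produces B4=F
input #7 (g=3, r=4): produces B4=F
input #8 (g=16, r=5): does not produce B4=F
Answer: 4, 6, 7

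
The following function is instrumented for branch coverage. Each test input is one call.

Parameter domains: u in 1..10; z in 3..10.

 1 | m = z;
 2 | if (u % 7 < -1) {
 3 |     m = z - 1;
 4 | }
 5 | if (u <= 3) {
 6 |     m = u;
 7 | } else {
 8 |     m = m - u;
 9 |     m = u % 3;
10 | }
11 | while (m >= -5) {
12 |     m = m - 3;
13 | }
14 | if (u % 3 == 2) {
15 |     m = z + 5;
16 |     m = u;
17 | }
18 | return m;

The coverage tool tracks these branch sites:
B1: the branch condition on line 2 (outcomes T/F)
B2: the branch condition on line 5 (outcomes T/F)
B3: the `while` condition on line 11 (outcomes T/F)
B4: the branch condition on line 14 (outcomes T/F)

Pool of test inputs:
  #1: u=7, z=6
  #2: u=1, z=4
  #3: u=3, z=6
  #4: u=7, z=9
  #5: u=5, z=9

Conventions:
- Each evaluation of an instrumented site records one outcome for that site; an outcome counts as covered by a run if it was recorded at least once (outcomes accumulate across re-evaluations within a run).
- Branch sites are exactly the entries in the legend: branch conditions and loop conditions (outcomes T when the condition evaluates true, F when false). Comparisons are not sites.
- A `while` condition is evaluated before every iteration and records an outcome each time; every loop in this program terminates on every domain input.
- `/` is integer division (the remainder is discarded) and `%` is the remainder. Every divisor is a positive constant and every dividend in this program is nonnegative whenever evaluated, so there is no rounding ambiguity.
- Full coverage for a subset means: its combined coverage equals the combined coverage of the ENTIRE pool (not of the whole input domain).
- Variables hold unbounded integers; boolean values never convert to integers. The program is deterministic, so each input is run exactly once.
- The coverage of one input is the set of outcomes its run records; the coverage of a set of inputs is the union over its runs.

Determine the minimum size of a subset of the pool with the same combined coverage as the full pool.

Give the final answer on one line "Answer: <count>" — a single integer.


input #1, u=7, z=6: outcomes B1=F, B2=F, B3=T, B3=F, B4=F
input #2, u=1, z=4: outcomes B1=F, B2=T, B3=T, B3=F, B4=F
input #3, u=3, z=6: outcomes B1=F, B2=T, B3=T, B3=F, B4=F
input #4, u=7, z=9: outcomes B1=F, B2=F, B3=T, B3=F, B4=F
input #5, u=5, z=9: outcomes B1=F, B2=F, B3=T, B3=F, B4=T
the full pool covers 7 outcomes: B1=F, B2=T, B2=F, B3=T, B3=F, B4=T, B4=F
checked all size-1 subsets: none covers 7 outcomes (max 5/7)
the canonical winner is {2, 5}: size 2, full 7-outcome coverage, earliest index list among size-2 covers
Answer: 2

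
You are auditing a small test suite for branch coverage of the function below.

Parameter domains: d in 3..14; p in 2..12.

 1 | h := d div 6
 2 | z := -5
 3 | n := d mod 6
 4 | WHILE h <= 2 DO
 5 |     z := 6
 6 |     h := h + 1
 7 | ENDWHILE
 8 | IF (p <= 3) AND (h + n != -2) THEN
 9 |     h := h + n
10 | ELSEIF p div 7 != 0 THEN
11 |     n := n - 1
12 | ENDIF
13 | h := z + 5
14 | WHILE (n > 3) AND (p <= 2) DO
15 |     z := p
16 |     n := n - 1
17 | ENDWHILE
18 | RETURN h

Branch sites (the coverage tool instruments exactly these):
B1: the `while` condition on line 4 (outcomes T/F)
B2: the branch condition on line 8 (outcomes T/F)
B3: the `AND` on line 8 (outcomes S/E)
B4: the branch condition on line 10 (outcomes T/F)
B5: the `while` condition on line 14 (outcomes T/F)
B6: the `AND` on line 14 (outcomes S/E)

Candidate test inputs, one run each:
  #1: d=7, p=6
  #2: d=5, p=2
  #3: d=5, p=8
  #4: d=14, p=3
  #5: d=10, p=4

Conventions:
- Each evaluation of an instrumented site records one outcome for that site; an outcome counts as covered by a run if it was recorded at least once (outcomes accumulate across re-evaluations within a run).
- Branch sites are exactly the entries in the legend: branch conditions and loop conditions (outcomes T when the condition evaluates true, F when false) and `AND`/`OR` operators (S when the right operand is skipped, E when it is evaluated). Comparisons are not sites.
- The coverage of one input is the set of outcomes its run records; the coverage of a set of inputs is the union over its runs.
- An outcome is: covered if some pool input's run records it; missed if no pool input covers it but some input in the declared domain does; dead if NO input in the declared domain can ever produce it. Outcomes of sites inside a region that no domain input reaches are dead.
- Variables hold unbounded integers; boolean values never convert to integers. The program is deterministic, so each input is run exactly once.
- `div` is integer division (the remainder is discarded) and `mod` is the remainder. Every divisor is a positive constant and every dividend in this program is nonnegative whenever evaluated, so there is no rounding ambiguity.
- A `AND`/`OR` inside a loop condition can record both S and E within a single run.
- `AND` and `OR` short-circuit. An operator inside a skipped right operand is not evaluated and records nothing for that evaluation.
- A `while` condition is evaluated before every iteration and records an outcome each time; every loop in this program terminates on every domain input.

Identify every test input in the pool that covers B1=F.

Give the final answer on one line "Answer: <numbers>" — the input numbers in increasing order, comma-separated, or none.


input #1 (d=7, p=6): covers B1=F
input #2 (d=5, p=2): covers B1=F
input #3 (d=5, p=8): covers B1=F
input #4 (d=14, p=3): covers B1=F
input #5 (d=10, p=4): covers B1=F
Answer: 1, 2, 3, 4, 5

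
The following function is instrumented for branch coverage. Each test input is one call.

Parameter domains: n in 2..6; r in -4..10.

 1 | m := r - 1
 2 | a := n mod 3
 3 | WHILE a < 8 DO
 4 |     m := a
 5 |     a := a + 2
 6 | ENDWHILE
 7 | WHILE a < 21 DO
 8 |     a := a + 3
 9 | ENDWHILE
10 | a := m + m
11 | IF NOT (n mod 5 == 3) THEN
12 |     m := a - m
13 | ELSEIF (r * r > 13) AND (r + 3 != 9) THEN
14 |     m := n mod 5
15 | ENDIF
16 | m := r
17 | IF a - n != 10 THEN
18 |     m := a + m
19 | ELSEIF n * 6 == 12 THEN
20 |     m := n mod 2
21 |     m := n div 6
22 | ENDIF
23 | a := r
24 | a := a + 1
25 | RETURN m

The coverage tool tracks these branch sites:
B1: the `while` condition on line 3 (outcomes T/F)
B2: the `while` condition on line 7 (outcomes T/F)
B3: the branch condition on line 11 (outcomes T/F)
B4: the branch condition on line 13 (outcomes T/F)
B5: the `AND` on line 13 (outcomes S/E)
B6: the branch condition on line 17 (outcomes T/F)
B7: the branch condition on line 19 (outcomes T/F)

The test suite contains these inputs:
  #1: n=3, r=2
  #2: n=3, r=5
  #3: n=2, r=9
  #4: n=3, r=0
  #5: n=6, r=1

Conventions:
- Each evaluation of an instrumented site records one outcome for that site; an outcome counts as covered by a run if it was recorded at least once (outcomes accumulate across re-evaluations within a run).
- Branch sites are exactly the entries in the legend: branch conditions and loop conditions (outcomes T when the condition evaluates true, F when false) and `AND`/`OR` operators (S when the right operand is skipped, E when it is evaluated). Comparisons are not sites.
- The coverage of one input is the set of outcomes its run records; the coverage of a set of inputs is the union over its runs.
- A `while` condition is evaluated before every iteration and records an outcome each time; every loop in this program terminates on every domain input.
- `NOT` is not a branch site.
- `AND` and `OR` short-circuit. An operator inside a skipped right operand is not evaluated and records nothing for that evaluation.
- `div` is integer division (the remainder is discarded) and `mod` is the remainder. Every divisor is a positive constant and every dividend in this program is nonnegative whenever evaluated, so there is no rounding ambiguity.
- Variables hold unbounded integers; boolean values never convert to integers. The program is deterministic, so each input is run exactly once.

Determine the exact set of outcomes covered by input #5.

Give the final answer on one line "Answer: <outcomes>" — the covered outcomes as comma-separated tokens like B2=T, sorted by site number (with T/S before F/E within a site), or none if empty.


Simulating input #5 (n=6, r=1) step by step:
  B1->T, B1->T, B1->T, B1->T, B1->F, B2->T, B2->T, B2->T, B2->T, B2->T
  B2->F, B3->T, B6->T
collecting distinct outcomes: B1=T, B1=F, B2=T, B2=F, B3=T, B6=T
Answer: B1=T, B1=F, B2=T, B2=F, B3=T, B6=T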